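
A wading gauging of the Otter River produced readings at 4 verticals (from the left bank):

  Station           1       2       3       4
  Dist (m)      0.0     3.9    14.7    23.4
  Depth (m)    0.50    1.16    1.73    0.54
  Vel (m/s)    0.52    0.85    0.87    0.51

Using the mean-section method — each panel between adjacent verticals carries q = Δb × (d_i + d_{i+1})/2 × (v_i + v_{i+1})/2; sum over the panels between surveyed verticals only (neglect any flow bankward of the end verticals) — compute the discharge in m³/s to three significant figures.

Panel 1-2: Δb = 3.9 m, d̄ = (0.50+1.16)/2 = 0.83, v̄ = (0.52+0.85)/2 = 0.685 → q = 3.9×0.83×0.685 = 2.217 m³/s
Panel 2-3: Δb = 10.8 m, d̄ = (1.16+1.73)/2 = 1.445, v̄ = (0.85+0.87)/2 = 0.86 → q = 10.8×1.445×0.86 = 13.42 m³/s
Panel 3-4: Δb = 8.7 m, d̄ = (1.73+0.54)/2 = 1.135, v̄ = (0.87+0.51)/2 = 0.69 → q = 8.7×1.135×0.69 = 6.813 m³/s
Q = Σ q = 22.45 m³/s

22.5 m³/s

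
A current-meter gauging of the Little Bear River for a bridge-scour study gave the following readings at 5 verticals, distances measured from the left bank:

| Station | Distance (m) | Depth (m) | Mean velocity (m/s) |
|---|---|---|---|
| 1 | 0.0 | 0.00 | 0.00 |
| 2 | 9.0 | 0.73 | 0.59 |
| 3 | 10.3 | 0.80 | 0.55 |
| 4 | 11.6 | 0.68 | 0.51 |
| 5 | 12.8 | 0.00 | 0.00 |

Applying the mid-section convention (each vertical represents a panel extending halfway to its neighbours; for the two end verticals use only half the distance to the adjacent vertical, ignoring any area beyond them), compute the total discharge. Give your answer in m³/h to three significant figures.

11600 m³/h

w_2 = (10.3 − 0.0)/2 = 5.15 m; q_2 = 0.59 × 0.73 × 5.15 = 2.218 m³/s
w_3 = (11.6 − 9.0)/2 = 1.3 m; q_3 = 0.55 × 0.80 × 1.3 = 0.5720 m³/s
w_4 = (12.8 − 10.3)/2 = 1.25 m; q_4 = 0.51 × 0.68 × 1.25 = 0.4335 m³/s
Stations 1, 5 contribute zero (depth or velocity is 0).
Q = Σ qᵢ = 3.224 m³/s
= 3.224 × 3600 = 11600 m³/h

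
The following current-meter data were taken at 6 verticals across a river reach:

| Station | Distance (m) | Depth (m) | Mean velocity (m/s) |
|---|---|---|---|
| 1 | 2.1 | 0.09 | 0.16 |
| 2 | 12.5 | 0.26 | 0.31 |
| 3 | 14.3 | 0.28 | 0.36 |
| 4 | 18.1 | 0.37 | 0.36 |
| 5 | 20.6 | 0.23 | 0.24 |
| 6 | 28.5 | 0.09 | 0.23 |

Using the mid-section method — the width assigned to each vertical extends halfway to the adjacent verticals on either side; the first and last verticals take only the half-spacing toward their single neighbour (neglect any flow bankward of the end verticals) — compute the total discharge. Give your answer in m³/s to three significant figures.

1.64 m³/s

w_1 = (12.5 − 2.1)/2 = 5.2 m; q_1 = 0.16 × 0.09 × 5.2 = 0.07488 m³/s
w_2 = (14.3 − 2.1)/2 = 6.1 m; q_2 = 0.31 × 0.26 × 6.1 = 0.4917 m³/s
w_3 = (18.1 − 12.5)/2 = 2.8 m; q_3 = 0.36 × 0.28 × 2.8 = 0.2822 m³/s
w_4 = (20.6 − 14.3)/2 = 3.15 m; q_4 = 0.36 × 0.37 × 3.15 = 0.4196 m³/s
w_5 = (28.5 − 18.1)/2 = 5.2 m; q_5 = 0.24 × 0.23 × 5.2 = 0.2870 m³/s
w_6 = (28.5 − 20.6)/2 = 3.95 m; q_6 = 0.23 × 0.09 × 3.95 = 0.08177 m³/s
Q = Σ qᵢ = 1.637 m³/s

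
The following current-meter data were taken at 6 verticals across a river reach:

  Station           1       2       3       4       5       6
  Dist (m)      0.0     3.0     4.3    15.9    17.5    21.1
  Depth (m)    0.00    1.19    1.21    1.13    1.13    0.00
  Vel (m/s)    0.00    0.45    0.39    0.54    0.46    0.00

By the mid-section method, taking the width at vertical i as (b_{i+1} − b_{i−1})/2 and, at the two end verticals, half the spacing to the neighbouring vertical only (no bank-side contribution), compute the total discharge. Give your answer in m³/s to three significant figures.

w_2 = (4.3 − 0.0)/2 = 2.15 m; q_2 = 0.45 × 1.19 × 2.15 = 1.151 m³/s
w_3 = (15.9 − 3.0)/2 = 6.45 m; q_3 = 0.39 × 1.21 × 6.45 = 3.044 m³/s
w_4 = (17.5 − 4.3)/2 = 6.6 m; q_4 = 0.54 × 1.13 × 6.6 = 4.027 m³/s
w_5 = (21.1 − 15.9)/2 = 2.6 m; q_5 = 0.46 × 1.13 × 2.6 = 1.351 m³/s
Stations 1, 6 contribute zero (depth or velocity is 0).
Q = Σ qᵢ = 9.574 m³/s

9.57 m³/s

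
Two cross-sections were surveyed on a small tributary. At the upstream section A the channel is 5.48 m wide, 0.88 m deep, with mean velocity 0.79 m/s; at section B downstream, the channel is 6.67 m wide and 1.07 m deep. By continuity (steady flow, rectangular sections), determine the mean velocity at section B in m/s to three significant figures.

0.534 m/s

Q = A₁V₁ = (5.48×0.88) × 0.79 = 3.810 m³/s
A₂ = 6.67 × 1.07 = 7.137 m²
V₂ = Q/A₂ = 3.810/7.137 = 0.5338 m/s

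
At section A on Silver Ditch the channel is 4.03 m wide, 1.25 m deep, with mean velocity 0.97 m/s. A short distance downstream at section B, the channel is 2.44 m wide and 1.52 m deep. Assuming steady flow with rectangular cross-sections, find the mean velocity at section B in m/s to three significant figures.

1.32 m/s

Q = A₁V₁ = (4.03×1.25) × 0.97 = 4.886 m³/s
A₂ = 2.44 × 1.52 = 3.709 m²
V₂ = Q/A₂ = 4.886/3.709 = 1.318 m/s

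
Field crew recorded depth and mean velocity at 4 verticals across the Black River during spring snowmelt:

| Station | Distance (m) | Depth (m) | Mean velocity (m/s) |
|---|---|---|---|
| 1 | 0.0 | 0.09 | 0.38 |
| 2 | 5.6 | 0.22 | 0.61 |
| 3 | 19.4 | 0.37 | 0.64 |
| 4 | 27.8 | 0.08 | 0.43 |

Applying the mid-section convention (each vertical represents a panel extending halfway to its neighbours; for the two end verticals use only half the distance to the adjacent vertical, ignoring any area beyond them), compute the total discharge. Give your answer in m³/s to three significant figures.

4.17 m³/s

w_1 = (5.6 − 0.0)/2 = 2.8 m; q_1 = 0.38 × 0.09 × 2.8 = 0.09576 m³/s
w_2 = (19.4 − 0.0)/2 = 9.7 m; q_2 = 0.61 × 0.22 × 9.7 = 1.302 m³/s
w_3 = (27.8 − 5.6)/2 = 11.1 m; q_3 = 0.64 × 0.37 × 11.1 = 2.628 m³/s
w_4 = (27.8 − 19.4)/2 = 4.2 m; q_4 = 0.43 × 0.08 × 4.2 = 0.1445 m³/s
Q = Σ qᵢ = 4.170 m³/s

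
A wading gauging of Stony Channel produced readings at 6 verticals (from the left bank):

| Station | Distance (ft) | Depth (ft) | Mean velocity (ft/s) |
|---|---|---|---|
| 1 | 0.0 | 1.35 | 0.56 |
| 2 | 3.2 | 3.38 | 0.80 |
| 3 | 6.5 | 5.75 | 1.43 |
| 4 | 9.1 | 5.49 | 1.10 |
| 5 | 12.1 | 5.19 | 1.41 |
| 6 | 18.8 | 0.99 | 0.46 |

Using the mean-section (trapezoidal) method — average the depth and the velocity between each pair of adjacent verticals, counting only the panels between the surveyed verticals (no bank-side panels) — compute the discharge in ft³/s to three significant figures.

Panel 1-2: Δb = 3.2 ft, d̄ = (1.35+3.38)/2 = 2.365, v̄ = (0.56+0.80)/2 = 0.68 → q = 3.2×2.365×0.68 = 5.146 ft³/s
Panel 2-3: Δb = 3.3 ft, d̄ = (3.38+5.75)/2 = 4.565, v̄ = (0.80+1.43)/2 = 1.115 → q = 3.3×4.565×1.115 = 16.80 ft³/s
Panel 3-4: Δb = 2.6 ft, d̄ = (5.75+5.49)/2 = 5.62, v̄ = (1.43+1.10)/2 = 1.265 → q = 2.6×5.62×1.265 = 18.48 ft³/s
Panel 4-5: Δb = 3 ft, d̄ = (5.49+5.19)/2 = 5.34, v̄ = (1.10+1.41)/2 = 1.255 → q = 3×5.34×1.255 = 20.11 ft³/s
Panel 5-6: Δb = 6.7 ft, d̄ = (5.19+0.99)/2 = 3.09, v̄ = (1.41+0.46)/2 = 0.935 → q = 6.7×3.09×0.935 = 19.36 ft³/s
Q = Σ q = 79.89 ft³/s

79.9 ft³/s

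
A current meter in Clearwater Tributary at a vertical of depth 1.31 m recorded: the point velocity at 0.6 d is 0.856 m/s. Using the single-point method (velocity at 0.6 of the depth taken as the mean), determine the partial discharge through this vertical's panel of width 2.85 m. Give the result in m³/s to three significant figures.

v̄ = v₀.₆ = 0.856 m/s
q = v̄ × d × w = 0.8560 × 1.31 × 2.85 = 3.196 m³/s

3.20 m³/s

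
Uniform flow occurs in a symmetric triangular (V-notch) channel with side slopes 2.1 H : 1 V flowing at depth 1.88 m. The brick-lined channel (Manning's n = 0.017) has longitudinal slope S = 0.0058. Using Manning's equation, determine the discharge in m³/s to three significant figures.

A = z·y² = 2.1×1.88² = 7.422 m²
P = 2y√(1+z²) = 2×1.88×√(1+2.1²) = 8.746 m
R = A/P = 7.422/8.746 = 0.8487 m
Q = (1/n)·A·R^(2/3)·S^(1/2) = (1/0.017) × 7.422 × 0.8487^(2/3) × 0.0058^(1/2) = 29.81 m³/s

29.8 m³/s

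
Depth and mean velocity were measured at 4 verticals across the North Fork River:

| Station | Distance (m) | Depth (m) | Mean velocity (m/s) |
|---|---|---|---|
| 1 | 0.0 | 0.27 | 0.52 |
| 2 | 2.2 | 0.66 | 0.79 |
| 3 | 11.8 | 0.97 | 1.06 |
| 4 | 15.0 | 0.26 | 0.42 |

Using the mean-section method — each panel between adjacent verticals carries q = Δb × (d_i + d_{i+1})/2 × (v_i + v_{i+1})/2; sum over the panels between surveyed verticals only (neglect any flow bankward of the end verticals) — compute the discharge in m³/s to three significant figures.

Panel 1-2: Δb = 2.2 m, d̄ = (0.27+0.66)/2 = 0.465, v̄ = (0.52+0.79)/2 = 0.655 → q = 2.2×0.465×0.655 = 0.6701 m³/s
Panel 2-3: Δb = 9.6 m, d̄ = (0.66+0.97)/2 = 0.815, v̄ = (0.79+1.06)/2 = 0.925 → q = 9.6×0.815×0.925 = 7.237 m³/s
Panel 3-4: Δb = 3.2 m, d̄ = (0.97+0.26)/2 = 0.615, v̄ = (1.06+0.42)/2 = 0.74 → q = 3.2×0.615×0.74 = 1.456 m³/s
Q = Σ q = 9.364 m³/s

9.36 m³/s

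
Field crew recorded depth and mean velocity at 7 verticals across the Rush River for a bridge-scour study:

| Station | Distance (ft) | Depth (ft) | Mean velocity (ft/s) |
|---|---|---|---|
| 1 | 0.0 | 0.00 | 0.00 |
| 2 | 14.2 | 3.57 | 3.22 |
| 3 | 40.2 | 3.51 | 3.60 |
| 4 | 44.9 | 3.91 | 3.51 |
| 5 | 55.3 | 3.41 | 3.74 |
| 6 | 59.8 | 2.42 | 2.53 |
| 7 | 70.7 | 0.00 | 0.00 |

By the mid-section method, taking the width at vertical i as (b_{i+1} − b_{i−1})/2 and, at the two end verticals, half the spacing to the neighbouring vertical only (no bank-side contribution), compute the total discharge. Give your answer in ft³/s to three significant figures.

w_2 = (40.2 − 0.0)/2 = 20.1 ft; q_2 = 3.22 × 3.57 × 20.1 = 231.1 ft³/s
w_3 = (44.9 − 14.2)/2 = 15.35 ft; q_3 = 3.60 × 3.51 × 15.35 = 194.0 ft³/s
w_4 = (55.3 − 40.2)/2 = 7.55 ft; q_4 = 3.51 × 3.91 × 7.55 = 103.6 ft³/s
w_5 = (59.8 − 44.9)/2 = 7.45 ft; q_5 = 3.74 × 3.41 × 7.45 = 95.01 ft³/s
w_6 = (70.7 − 55.3)/2 = 7.7 ft; q_6 = 2.53 × 2.42 × 7.7 = 47.14 ft³/s
Stations 1, 7 contribute zero (depth or velocity is 0).
Q = Σ qᵢ = 670.8 ft³/s

671 ft³/s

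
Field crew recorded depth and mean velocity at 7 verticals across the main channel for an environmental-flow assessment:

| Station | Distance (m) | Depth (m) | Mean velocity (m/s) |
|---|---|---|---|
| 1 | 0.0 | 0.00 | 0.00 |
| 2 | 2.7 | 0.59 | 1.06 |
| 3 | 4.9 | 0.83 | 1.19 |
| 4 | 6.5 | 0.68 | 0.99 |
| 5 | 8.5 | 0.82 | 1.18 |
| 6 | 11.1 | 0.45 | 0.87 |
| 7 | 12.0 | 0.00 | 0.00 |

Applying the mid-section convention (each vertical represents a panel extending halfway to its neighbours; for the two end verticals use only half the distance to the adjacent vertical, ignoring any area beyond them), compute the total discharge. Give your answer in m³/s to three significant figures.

w_2 = (4.9 − 0.0)/2 = 2.45 m; q_2 = 1.06 × 0.59 × 2.45 = 1.532 m³/s
w_3 = (6.5 − 2.7)/2 = 1.9 m; q_3 = 1.19 × 0.83 × 1.9 = 1.877 m³/s
w_4 = (8.5 − 4.9)/2 = 1.8 m; q_4 = 0.99 × 0.68 × 1.8 = 1.212 m³/s
w_5 = (11.1 − 6.5)/2 = 2.3 m; q_5 = 1.18 × 0.82 × 2.3 = 2.225 m³/s
w_6 = (12.0 − 8.5)/2 = 1.75 m; q_6 = 0.87 × 0.45 × 1.75 = 0.6851 m³/s
Stations 1, 7 contribute zero (depth or velocity is 0).
Q = Σ qᵢ = 7.531 m³/s

7.53 m³/s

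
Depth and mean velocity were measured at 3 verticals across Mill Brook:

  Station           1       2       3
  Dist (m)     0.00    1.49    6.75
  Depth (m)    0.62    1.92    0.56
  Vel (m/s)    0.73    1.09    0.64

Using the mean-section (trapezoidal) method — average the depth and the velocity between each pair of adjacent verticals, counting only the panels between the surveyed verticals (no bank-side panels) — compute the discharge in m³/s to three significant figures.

7.36 m³/s

Panel 1-2: Δb = 1.49 m, d̄ = (0.62+1.92)/2 = 1.27, v̄ = (0.73+1.09)/2 = 0.91 → q = 1.49×1.27×0.91 = 1.722 m³/s
Panel 2-3: Δb = 5.26 m, d̄ = (1.92+0.56)/2 = 1.24, v̄ = (1.09+0.64)/2 = 0.865 → q = 5.26×1.24×0.865 = 5.642 m³/s
Q = Σ q = 7.364 m³/s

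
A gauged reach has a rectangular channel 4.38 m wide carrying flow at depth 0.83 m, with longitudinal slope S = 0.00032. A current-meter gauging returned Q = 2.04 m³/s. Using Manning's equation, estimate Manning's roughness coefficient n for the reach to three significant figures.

0.0227

A = b·y = 4.38 × 0.83 = 3.635 m²
P = b + 2y = 4.38 + 2×0.83 = 6.040 m
R = A/P = 3.635/6.040 = 0.6019 m
n = (1/Q)·A·R^(2/3)·S^(1/2) = (1/2.04) × 3.635 × 0.7129 × 0.01789 = 0.02273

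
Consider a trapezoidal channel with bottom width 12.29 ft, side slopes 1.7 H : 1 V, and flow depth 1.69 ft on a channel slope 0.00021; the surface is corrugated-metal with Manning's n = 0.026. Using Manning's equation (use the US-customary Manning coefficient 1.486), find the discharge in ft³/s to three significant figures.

25.9 ft³/s

A = (b + z·y)·y = (12.29 + 1.7×1.69)×1.69 = 25.63 ft²
P = b + 2y√(1+z²) = 12.29 + 2×1.69×√(1+1.7²) = 18.96 ft
R = A/P = 25.63/18.96 = 1.352 ft
Q = (1.486/n)·A·R^(2/3)·S^(1/2) = (1.486/0.026) × 25.63 × 1.352^(2/3) × 0.00021^(1/2) = 25.95 ft³/s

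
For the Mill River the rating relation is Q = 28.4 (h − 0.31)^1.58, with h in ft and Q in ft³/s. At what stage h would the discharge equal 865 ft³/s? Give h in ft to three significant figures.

h − h₀ = (Q/C)^(1/b) = (865/28.4)^(1/1.58) = 8.691 ft
h = 0.31 + 8.691 = 9.001 ft

9.00 ft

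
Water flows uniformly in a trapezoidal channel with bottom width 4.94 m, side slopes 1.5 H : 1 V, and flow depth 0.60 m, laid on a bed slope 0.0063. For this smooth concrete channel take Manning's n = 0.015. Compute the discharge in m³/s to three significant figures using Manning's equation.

11.6 m³/s

A = (b + z·y)·y = (4.94 + 1.5×0.60)×0.60 = 3.504 m²
P = b + 2y√(1+z²) = 4.94 + 2×0.60×√(1+1.5²) = 7.103 m
R = A/P = 3.504/7.103 = 0.4933 m
Q = (1/n)·A·R^(2/3)·S^(1/2) = (1/0.015) × 3.504 × 0.4933^(2/3) × 0.0063^(1/2) = 11.58 m³/s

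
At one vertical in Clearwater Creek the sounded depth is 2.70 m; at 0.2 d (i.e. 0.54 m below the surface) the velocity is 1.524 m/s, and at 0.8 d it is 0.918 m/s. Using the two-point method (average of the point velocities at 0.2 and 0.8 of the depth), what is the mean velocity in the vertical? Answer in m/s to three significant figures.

1.22 m/s

v̄ = (1.524 + 0.918) / 2 = 1.221 m/s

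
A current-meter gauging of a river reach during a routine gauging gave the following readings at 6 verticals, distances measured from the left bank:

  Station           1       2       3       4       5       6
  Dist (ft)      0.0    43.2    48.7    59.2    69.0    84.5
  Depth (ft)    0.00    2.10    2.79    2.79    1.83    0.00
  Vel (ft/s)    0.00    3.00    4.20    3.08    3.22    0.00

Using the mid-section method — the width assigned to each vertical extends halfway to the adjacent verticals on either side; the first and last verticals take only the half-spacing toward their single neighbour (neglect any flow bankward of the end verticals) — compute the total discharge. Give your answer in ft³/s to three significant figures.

w_2 = (48.7 − 0.0)/2 = 24.35 ft; q_2 = 3.00 × 2.10 × 24.35 = 153.4 ft³/s
w_3 = (59.2 − 43.2)/2 = 8 ft; q_3 = 4.20 × 2.79 × 8 = 93.74 ft³/s
w_4 = (69.0 − 48.7)/2 = 10.15 ft; q_4 = 3.08 × 2.79 × 10.15 = 87.22 ft³/s
w_5 = (84.5 − 59.2)/2 = 12.65 ft; q_5 = 3.22 × 1.83 × 12.65 = 74.54 ft³/s
Stations 1, 6 contribute zero (depth or velocity is 0).
Q = Σ qᵢ = 408.9 ft³/s

409 ft³/s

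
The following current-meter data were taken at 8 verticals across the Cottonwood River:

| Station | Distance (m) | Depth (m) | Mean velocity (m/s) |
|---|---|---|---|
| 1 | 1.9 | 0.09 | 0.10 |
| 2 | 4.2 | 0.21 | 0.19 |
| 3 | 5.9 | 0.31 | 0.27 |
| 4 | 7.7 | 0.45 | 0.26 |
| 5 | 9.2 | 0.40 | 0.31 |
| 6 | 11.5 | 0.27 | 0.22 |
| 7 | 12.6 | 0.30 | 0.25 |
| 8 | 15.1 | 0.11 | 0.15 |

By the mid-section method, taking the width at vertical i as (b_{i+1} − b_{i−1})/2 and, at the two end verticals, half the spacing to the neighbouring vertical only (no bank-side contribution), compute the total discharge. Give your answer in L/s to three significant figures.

922 L/s

w_1 = (4.2 − 1.9)/2 = 1.15 m; q_1 = 0.10 × 0.09 × 1.15 = 0.01035 m³/s
w_2 = (5.9 − 1.9)/2 = 2 m; q_2 = 0.19 × 0.21 × 2 = 0.07980 m³/s
w_3 = (7.7 − 4.2)/2 = 1.75 m; q_3 = 0.27 × 0.31 × 1.75 = 0.1465 m³/s
w_4 = (9.2 − 5.9)/2 = 1.65 m; q_4 = 0.26 × 0.45 × 1.65 = 0.1931 m³/s
w_5 = (11.5 − 7.7)/2 = 1.9 m; q_5 = 0.31 × 0.40 × 1.9 = 0.2356 m³/s
w_6 = (12.6 − 9.2)/2 = 1.7 m; q_6 = 0.22 × 0.27 × 1.7 = 0.1010 m³/s
w_7 = (15.1 − 11.5)/2 = 1.8 m; q_7 = 0.25 × 0.30 × 1.8 = 0.1350 m³/s
w_8 = (15.1 − 12.6)/2 = 1.25 m; q_8 = 0.15 × 0.11 × 1.25 = 0.02063 m³/s
Q = Σ qᵢ = 0.9219 m³/s
= 0.9219 × 1000 = 921.9 L/s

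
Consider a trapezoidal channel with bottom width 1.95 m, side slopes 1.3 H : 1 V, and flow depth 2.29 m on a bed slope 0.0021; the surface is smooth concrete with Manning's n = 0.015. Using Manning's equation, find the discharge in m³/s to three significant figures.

38.8 m³/s

A = (b + z·y)·y = (1.95 + 1.3×2.29)×2.29 = 11.28 m²
P = b + 2y√(1+z²) = 1.95 + 2×2.29×√(1+1.3²) = 9.462 m
R = A/P = 11.28/9.462 = 1.192 m
Q = (1/n)·A·R^(2/3)·S^(1/2) = (1/0.015) × 11.28 × 1.192^(2/3) × 0.0021^(1/2) = 38.76 m³/s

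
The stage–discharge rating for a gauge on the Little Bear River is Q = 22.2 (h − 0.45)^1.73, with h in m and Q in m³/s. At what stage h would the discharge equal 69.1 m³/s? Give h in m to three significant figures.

2.38 m

h − h₀ = (Q/C)^(1/b) = (69.1/22.2)^(1/1.73) = 1.928 m
h = 0.45 + 1.928 = 2.378 m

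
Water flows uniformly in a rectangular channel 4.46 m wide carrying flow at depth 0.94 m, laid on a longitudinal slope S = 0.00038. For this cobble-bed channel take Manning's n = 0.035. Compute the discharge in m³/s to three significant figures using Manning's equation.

A = b·y = 4.46 × 0.94 = 4.192 m²
P = b + 2y = 4.46 + 2×0.94 = 6.340 m
R = A/P = 4.192/6.340 = 0.6613 m
Q = (1/n)·A·R^(2/3)·S^(1/2) = (1/0.035) × 4.192 × 0.6613^(2/3) × 0.00038^(1/2) = 1.772 m³/s

1.77 m³/s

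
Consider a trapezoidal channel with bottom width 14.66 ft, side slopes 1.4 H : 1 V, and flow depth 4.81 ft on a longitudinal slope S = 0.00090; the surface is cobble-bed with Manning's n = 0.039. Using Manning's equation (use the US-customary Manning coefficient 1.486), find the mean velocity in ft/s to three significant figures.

A = (b + z·y)·y = (14.66 + 1.4×4.81)×4.81 = 102.9 ft²
P = b + 2y√(1+z²) = 14.66 + 2×4.81×√(1+1.4²) = 31.21 ft
R = A/P = 102.9/31.21 = 3.297 ft
Q = (1.486/n)·A·R^(2/3)·S^(1/2) = (1.486/0.039) × 102.9 × 3.297^(2/3) × 0.00090^(1/2) = 260.6 ft³/s
V = Q/A = 260.6/102.9 = 2.532 ft/s

2.53 ft/s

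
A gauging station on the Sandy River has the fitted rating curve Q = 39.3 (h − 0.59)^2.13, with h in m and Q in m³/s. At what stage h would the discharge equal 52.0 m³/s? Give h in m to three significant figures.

1.73 m

h − h₀ = (Q/C)^(1/b) = (52.0/39.3)^(1/2.13) = 1.140 m
h = 0.59 + 1.140 = 1.730 m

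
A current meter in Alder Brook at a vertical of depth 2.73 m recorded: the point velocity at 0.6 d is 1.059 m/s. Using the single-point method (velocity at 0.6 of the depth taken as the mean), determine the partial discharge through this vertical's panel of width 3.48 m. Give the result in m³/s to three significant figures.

v̄ = v₀.₆ = 1.059 m/s
q = v̄ × d × w = 1.059 × 2.73 × 3.48 = 10.06 m³/s

10.1 m³/s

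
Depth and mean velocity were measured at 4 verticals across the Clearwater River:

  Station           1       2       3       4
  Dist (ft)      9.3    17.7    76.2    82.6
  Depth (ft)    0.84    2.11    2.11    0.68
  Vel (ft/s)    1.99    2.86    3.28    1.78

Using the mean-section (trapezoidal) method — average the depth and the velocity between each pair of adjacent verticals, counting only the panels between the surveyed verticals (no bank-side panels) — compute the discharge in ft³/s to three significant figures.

432 ft³/s

Panel 1-2: Δb = 8.4 ft, d̄ = (0.84+2.11)/2 = 1.475, v̄ = (1.99+2.86)/2 = 2.425 → q = 8.4×1.475×2.425 = 30.05 ft³/s
Panel 2-3: Δb = 58.5 ft, d̄ = (2.11+2.11)/2 = 2.11, v̄ = (2.86+3.28)/2 = 3.07 → q = 58.5×2.11×3.07 = 378.9 ft³/s
Panel 3-4: Δb = 6.4 ft, d̄ = (2.11+0.68)/2 = 1.395, v̄ = (3.28+1.78)/2 = 2.53 → q = 6.4×1.395×2.53 = 22.59 ft³/s
Q = Σ q = 431.6 ft³/s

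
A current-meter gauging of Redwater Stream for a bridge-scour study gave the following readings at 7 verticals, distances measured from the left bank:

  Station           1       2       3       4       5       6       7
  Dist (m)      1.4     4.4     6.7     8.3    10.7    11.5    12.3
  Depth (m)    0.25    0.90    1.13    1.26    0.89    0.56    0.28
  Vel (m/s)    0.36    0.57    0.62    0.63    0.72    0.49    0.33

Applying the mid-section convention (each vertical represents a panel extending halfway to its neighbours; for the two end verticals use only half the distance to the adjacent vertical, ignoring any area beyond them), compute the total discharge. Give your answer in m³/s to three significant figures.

w_1 = (4.4 − 1.4)/2 = 1.5 m; q_1 = 0.36 × 0.25 × 1.5 = 0.1350 m³/s
w_2 = (6.7 − 1.4)/2 = 2.65 m; q_2 = 0.57 × 0.90 × 2.65 = 1.359 m³/s
w_3 = (8.3 − 4.4)/2 = 1.95 m; q_3 = 0.62 × 1.13 × 1.95 = 1.366 m³/s
w_4 = (10.7 − 6.7)/2 = 2 m; q_4 = 0.63 × 1.26 × 2 = 1.588 m³/s
w_5 = (11.5 − 8.3)/2 = 1.6 m; q_5 = 0.72 × 0.89 × 1.6 = 1.025 m³/s
w_6 = (12.3 − 10.7)/2 = 0.8 m; q_6 = 0.49 × 0.56 × 0.8 = 0.2195 m³/s
w_7 = (12.3 − 11.5)/2 = 0.4 m; q_7 = 0.33 × 0.28 × 0.4 = 0.03696 m³/s
Q = Σ qᵢ = 5.730 m³/s

5.73 m³/s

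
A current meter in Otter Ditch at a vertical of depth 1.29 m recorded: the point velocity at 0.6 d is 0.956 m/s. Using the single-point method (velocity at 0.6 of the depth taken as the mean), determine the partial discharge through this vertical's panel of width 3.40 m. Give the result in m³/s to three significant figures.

4.19 m³/s

v̄ = v₀.₆ = 0.956 m/s
q = v̄ × d × w = 0.9560 × 1.29 × 3.40 = 4.193 m³/s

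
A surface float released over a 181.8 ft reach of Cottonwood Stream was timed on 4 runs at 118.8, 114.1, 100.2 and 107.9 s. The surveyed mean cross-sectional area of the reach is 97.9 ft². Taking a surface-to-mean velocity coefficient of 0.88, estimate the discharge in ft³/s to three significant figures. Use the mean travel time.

t̄ = (118.8 + 114.1 + 100.2 + 107.9) / 4 = 110.25 s
v_surface = L / t̄ = 181.8 / 110.25 = 1.649 ft/s
v_mean = 0.88 × 1.649 = 1.451 ft/s
Q = A × v_mean = 97.9 × 1.451 = 142.1 ft³/s

142 ft³/s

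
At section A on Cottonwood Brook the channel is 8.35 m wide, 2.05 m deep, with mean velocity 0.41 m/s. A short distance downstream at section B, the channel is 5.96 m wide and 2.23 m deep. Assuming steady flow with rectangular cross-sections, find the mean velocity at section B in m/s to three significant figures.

Q = A₁V₁ = (8.35×2.05) × 0.41 = 7.018 m³/s
A₂ = 5.96 × 2.23 = 13.29 m²
V₂ = Q/A₂ = 7.018/13.29 = 0.5280 m/s

0.528 m/s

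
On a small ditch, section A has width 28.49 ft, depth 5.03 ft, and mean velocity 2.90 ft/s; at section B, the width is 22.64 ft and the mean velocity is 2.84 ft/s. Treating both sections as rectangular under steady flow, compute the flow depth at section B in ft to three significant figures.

6.46 ft

Q = A₁V₁ = (28.49×5.03) × 2.90 = 415.6 ft³/s
d₂ = Q/(b₂ V₂) = 415.6/(22.64×2.84) = 6.463 ft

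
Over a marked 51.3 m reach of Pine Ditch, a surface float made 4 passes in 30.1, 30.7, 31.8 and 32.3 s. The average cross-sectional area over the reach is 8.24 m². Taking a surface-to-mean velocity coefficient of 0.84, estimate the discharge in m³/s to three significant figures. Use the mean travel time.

t̄ = (30.1 + 30.7 + 31.8 + 32.3) / 4 = 31.225 s
v_surface = L / t̄ = 51.3 / 31.225 = 1.643 m/s
v_mean = 0.84 × 1.643 = 1.380 m/s
Q = A × v_mean = 8.24 × 1.380 = 11.37 m³/s

11.4 m³/s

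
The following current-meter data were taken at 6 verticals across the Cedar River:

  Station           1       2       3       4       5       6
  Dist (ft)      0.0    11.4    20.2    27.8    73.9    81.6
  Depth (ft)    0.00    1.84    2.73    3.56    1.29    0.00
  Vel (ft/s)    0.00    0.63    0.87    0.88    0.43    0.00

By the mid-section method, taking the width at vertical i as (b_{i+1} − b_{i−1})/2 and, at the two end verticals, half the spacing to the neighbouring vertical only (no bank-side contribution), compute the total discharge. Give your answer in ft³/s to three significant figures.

w_2 = (20.2 − 0.0)/2 = 10.1 ft; q_2 = 0.63 × 1.84 × 10.1 = 11.71 ft³/s
w_3 = (27.8 − 11.4)/2 = 8.2 ft; q_3 = 0.87 × 2.73 × 8.2 = 19.48 ft³/s
w_4 = (73.9 − 20.2)/2 = 26.85 ft; q_4 = 0.88 × 3.56 × 26.85 = 84.12 ft³/s
w_5 = (81.6 − 27.8)/2 = 26.9 ft; q_5 = 0.43 × 1.29 × 26.9 = 14.92 ft³/s
Stations 1, 6 contribute zero (depth or velocity is 0).
Q = Σ qᵢ = 130.2 ft³/s

130 ft³/s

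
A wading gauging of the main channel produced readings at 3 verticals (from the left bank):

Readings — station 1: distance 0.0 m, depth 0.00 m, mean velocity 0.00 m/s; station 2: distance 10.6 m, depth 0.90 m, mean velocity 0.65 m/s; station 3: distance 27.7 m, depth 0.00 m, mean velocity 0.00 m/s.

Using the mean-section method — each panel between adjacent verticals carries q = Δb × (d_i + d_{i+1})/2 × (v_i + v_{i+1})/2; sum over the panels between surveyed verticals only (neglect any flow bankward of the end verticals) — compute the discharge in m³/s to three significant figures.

Panel 1-2: Δb = 10.6 m, d̄ = (0.00+0.90)/2 = 0.45, v̄ = (0.00+0.65)/2 = 0.325 → q = 10.6×0.45×0.325 = 1.550 m³/s
Panel 2-3: Δb = 17.1 m, d̄ = (0.90+0.00)/2 = 0.45, v̄ = (0.65+0.00)/2 = 0.325 → q = 17.1×0.45×0.325 = 2.501 m³/s
Q = Σ q = 4.051 m³/s

4.05 m³/s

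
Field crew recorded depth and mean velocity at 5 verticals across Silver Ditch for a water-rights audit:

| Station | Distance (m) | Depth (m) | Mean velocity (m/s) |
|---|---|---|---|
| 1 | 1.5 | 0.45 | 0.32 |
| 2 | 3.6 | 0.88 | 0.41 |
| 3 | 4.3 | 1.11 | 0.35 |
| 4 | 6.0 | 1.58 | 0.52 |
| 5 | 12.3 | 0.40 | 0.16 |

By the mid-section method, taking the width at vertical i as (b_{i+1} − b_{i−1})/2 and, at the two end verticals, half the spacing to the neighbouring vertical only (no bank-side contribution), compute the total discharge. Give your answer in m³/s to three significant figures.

w_1 = (3.6 − 1.5)/2 = 1.05 m; q_1 = 0.32 × 0.45 × 1.05 = 0.1512 m³/s
w_2 = (4.3 − 1.5)/2 = 1.4 m; q_2 = 0.41 × 0.88 × 1.4 = 0.5051 m³/s
w_3 = (6.0 − 3.6)/2 = 1.2 m; q_3 = 0.35 × 1.11 × 1.2 = 0.4662 m³/s
w_4 = (12.3 − 4.3)/2 = 4 m; q_4 = 0.52 × 1.58 × 4 = 3.286 m³/s
w_5 = (12.3 − 6.0)/2 = 3.15 m; q_5 = 0.16 × 0.40 × 3.15 = 0.2016 m³/s
Q = Σ qᵢ = 4.611 m³/s

4.61 m³/s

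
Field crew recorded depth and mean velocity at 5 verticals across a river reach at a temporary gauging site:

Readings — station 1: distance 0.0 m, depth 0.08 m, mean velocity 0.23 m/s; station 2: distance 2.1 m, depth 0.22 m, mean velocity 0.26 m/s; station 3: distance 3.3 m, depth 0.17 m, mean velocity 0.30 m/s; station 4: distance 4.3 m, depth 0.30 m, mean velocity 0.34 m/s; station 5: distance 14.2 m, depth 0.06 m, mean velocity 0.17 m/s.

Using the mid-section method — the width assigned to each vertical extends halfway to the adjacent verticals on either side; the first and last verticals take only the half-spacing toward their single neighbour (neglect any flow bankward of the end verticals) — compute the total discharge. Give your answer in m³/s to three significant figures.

w_1 = (2.1 − 0.0)/2 = 1.05 m; q_1 = 0.23 × 0.08 × 1.05 = 0.01932 m³/s
w_2 = (3.3 − 0.0)/2 = 1.65 m; q_2 = 0.26 × 0.22 × 1.65 = 0.09438 m³/s
w_3 = (4.3 − 2.1)/2 = 1.1 m; q_3 = 0.30 × 0.17 × 1.1 = 0.05610 m³/s
w_4 = (14.2 − 3.3)/2 = 5.45 m; q_4 = 0.34 × 0.30 × 5.45 = 0.5559 m³/s
w_5 = (14.2 − 4.3)/2 = 4.95 m; q_5 = 0.17 × 0.06 × 4.95 = 0.05049 m³/s
Q = Σ qᵢ = 0.7762 m³/s

0.776 m³/s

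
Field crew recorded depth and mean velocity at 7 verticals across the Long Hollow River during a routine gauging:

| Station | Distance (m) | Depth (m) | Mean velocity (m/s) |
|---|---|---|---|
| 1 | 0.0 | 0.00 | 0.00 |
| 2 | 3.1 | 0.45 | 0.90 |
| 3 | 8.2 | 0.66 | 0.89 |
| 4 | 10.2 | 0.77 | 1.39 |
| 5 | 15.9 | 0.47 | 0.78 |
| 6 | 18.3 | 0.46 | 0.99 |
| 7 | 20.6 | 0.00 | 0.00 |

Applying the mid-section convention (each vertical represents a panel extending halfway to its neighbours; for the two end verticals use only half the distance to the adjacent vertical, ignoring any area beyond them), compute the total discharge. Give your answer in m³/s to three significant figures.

w_2 = (8.2 − 0.0)/2 = 4.1 m; q_2 = 0.90 × 0.45 × 4.1 = 1.661 m³/s
w_3 = (10.2 − 3.1)/2 = 3.55 m; q_3 = 0.89 × 0.66 × 3.55 = 2.085 m³/s
w_4 = (15.9 − 8.2)/2 = 3.85 m; q_4 = 1.39 × 0.77 × 3.85 = 4.121 m³/s
w_5 = (18.3 − 10.2)/2 = 4.05 m; q_5 = 0.78 × 0.47 × 4.05 = 1.485 m³/s
w_6 = (20.6 − 15.9)/2 = 2.35 m; q_6 = 0.99 × 0.46 × 2.35 = 1.070 m³/s
Stations 1, 7 contribute zero (depth or velocity is 0).
Q = Σ qᵢ = 10.42 m³/s

10.4 m³/s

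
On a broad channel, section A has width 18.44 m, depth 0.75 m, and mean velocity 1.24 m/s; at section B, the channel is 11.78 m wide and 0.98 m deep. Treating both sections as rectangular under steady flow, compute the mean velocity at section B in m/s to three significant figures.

Q = A₁V₁ = (18.44×0.75) × 1.24 = 17.15 m³/s
A₂ = 11.78 × 0.98 = 11.54 m²
V₂ = Q/A₂ = 17.15/11.54 = 1.485 m/s

1.49 m/s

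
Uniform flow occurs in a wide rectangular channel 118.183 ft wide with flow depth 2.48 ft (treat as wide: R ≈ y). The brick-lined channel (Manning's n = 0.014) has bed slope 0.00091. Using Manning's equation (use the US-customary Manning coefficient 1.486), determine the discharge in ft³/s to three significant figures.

1720 ft³/s

A = b·y = 118.183 × 2.48 = 293.1 ft²
Wide channel: R ≈ y = 2.48 ft
Q = (1.486/n)·A·R^(2/3)·S^(1/2) = (1.486/0.014) × 293.1 × 2.480^(2/3) × 0.00091^(1/2) = 1719 ft³/s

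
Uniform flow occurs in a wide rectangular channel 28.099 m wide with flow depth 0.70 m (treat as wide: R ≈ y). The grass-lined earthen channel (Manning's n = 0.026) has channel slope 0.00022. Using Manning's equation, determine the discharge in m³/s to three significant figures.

A = b·y = 28.099 × 0.70 = 19.67 m²
Wide channel: R ≈ y = 0.70 m
Q = (1/n)·A·R^(2/3)·S^(1/2) = (1/0.026) × 19.67 × 0.7000^(2/3) × 0.00022^(1/2) = 8.846 m³/s

8.85 m³/s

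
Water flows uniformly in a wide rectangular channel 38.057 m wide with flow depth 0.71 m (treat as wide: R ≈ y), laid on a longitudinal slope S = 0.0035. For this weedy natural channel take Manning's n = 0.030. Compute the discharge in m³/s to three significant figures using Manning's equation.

A = b·y = 38.057 × 0.71 = 27.02 m²
Wide channel: R ≈ y = 0.71 m
Q = (1/n)·A·R^(2/3)·S^(1/2) = (1/0.030) × 27.02 × 0.7100^(2/3) × 0.0035^(1/2) = 42.41 m³/s

42.4 m³/s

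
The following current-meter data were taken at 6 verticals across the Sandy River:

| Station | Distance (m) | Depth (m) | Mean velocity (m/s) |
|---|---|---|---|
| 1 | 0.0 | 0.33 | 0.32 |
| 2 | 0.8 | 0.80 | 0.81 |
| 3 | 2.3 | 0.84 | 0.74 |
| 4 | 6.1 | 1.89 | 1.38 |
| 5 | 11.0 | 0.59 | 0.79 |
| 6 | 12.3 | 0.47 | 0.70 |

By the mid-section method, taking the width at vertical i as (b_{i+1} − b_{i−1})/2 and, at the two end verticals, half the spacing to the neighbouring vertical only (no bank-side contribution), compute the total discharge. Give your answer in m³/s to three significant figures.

w_1 = (0.8 − 0.0)/2 = 0.4 m; q_1 = 0.32 × 0.33 × 0.4 = 0.04224 m³/s
w_2 = (2.3 − 0.0)/2 = 1.15 m; q_2 = 0.81 × 0.80 × 1.15 = 0.7452 m³/s
w_3 = (6.1 − 0.8)/2 = 2.65 m; q_3 = 0.74 × 0.84 × 2.65 = 1.647 m³/s
w_4 = (11.0 − 2.3)/2 = 4.35 m; q_4 = 1.38 × 1.89 × 4.35 = 11.35 m³/s
w_5 = (12.3 − 6.1)/2 = 3.1 m; q_5 = 0.79 × 0.59 × 3.1 = 1.445 m³/s
w_6 = (12.3 − 11.0)/2 = 0.65 m; q_6 = 0.70 × 0.47 × 0.65 = 0.2139 m³/s
Q = Σ qᵢ = 15.44 m³/s

15.4 m³/s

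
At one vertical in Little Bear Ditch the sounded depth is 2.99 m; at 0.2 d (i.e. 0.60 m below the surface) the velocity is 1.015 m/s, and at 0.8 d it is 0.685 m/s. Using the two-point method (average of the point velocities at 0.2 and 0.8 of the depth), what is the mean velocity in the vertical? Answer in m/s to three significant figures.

v̄ = (1.015 + 0.685) / 2 = 0.8500 m/s

0.850 m/s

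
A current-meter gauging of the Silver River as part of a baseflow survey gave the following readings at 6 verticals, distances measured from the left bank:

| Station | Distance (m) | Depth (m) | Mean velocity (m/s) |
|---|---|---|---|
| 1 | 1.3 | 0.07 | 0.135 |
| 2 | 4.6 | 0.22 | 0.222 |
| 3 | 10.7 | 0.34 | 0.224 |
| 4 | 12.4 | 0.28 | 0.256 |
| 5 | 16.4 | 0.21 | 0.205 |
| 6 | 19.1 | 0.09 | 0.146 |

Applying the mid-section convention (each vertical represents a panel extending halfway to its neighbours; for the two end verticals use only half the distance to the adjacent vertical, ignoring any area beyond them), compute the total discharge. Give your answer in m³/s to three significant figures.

w_1 = (4.6 − 1.3)/2 = 1.65 m; q_1 = 0.135 × 0.07 × 1.65 = 0.01559 m³/s
w_2 = (10.7 − 1.3)/2 = 4.7 m; q_2 = 0.222 × 0.22 × 4.7 = 0.2295 m³/s
w_3 = (12.4 − 4.6)/2 = 3.9 m; q_3 = 0.224 × 0.34 × 3.9 = 0.2970 m³/s
w_4 = (16.4 − 10.7)/2 = 2.85 m; q_4 = 0.256 × 0.28 × 2.85 = 0.2043 m³/s
w_5 = (19.1 − 12.4)/2 = 3.35 m; q_5 = 0.205 × 0.21 × 3.35 = 0.1442 m³/s
w_6 = (19.1 − 16.4)/2 = 1.35 m; q_6 = 0.146 × 0.09 × 1.35 = 0.01774 m³/s
Q = Σ qᵢ = 0.9084 m³/s

0.908 m³/s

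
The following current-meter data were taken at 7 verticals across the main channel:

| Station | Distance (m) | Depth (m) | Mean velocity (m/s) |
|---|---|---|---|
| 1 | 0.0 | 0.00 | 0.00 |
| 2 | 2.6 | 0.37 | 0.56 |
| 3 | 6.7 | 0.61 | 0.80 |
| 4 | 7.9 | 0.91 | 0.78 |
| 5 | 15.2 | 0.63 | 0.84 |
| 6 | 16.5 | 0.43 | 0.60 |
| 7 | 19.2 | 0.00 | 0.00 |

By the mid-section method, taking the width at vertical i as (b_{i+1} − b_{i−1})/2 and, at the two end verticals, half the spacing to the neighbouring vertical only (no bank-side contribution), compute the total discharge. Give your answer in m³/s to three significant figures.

7.80 m³/s

w_2 = (6.7 − 0.0)/2 = 3.35 m; q_2 = 0.56 × 0.37 × 3.35 = 0.6941 m³/s
w_3 = (7.9 − 2.6)/2 = 2.65 m; q_3 = 0.80 × 0.61 × 2.65 = 1.293 m³/s
w_4 = (15.2 − 6.7)/2 = 4.25 m; q_4 = 0.78 × 0.91 × 4.25 = 3.017 m³/s
w_5 = (16.5 − 7.9)/2 = 4.3 m; q_5 = 0.84 × 0.63 × 4.3 = 2.276 m³/s
w_6 = (19.2 − 15.2)/2 = 2 m; q_6 = 0.60 × 0.43 × 2 = 0.5160 m³/s
Stations 1, 7 contribute zero (depth or velocity is 0).
Q = Σ qᵢ = 7.796 m³/s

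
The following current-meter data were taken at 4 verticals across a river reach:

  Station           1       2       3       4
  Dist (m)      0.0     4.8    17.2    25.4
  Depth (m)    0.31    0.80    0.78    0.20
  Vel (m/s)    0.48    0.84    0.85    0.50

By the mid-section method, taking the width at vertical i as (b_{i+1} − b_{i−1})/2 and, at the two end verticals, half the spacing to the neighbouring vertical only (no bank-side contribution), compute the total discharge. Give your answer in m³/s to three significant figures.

w_1 = (4.8 − 0.0)/2 = 2.4 m; q_1 = 0.48 × 0.31 × 2.4 = 0.3571 m³/s
w_2 = (17.2 − 0.0)/2 = 8.6 m; q_2 = 0.84 × 0.80 × 8.6 = 5.779 m³/s
w_3 = (25.4 − 4.8)/2 = 10.3 m; q_3 = 0.85 × 0.78 × 10.3 = 6.829 m³/s
w_4 = (25.4 − 17.2)/2 = 4.1 m; q_4 = 0.50 × 0.20 × 4.1 = 0.4100 m³/s
Q = Σ qᵢ = 13.38 m³/s

13.4 m³/s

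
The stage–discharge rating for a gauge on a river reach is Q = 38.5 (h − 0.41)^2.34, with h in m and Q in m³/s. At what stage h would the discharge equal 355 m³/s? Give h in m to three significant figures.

h − h₀ = (Q/C)^(1/b) = (355/38.5)^(1/2.34) = 2.584 m
h = 0.41 + 2.584 = 2.994 m

2.99 m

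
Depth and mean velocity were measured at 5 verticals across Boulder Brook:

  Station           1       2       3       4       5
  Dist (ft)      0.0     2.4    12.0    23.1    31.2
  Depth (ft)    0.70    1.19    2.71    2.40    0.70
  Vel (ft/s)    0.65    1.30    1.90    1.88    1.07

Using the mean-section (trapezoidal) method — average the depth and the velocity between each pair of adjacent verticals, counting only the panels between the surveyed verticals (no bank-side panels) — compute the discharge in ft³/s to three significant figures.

104 ft³/s

Panel 1-2: Δb = 2.4 ft, d̄ = (0.70+1.19)/2 = 0.945, v̄ = (0.65+1.30)/2 = 0.975 → q = 2.4×0.945×0.975 = 2.211 ft³/s
Panel 2-3: Δb = 9.6 ft, d̄ = (1.19+2.71)/2 = 1.95, v̄ = (1.30+1.90)/2 = 1.6 → q = 9.6×1.95×1.6 = 29.95 ft³/s
Panel 3-4: Δb = 11.1 ft, d̄ = (2.71+2.40)/2 = 2.555, v̄ = (1.90+1.88)/2 = 1.89 → q = 11.1×2.555×1.89 = 53.60 ft³/s
Panel 4-5: Δb = 8.1 ft, d̄ = (2.40+0.70)/2 = 1.55, v̄ = (1.88+1.07)/2 = 1.475 → q = 8.1×1.55×1.475 = 18.52 ft³/s
Q = Σ q = 104.3 ft³/s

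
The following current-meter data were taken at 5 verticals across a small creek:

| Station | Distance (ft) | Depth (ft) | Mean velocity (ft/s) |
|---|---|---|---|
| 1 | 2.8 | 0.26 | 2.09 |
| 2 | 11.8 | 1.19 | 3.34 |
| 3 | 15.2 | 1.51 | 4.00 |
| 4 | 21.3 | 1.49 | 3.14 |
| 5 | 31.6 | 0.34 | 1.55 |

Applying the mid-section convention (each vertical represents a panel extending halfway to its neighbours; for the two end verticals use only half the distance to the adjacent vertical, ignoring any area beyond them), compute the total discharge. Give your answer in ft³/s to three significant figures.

96.9 ft³/s

w_1 = (11.8 − 2.8)/2 = 4.5 ft; q_1 = 2.09 × 0.26 × 4.5 = 2.445 ft³/s
w_2 = (15.2 − 2.8)/2 = 6.2 ft; q_2 = 3.34 × 1.19 × 6.2 = 24.64 ft³/s
w_3 = (21.3 − 11.8)/2 = 4.75 ft; q_3 = 4.00 × 1.51 × 4.75 = 28.69 ft³/s
w_4 = (31.6 − 15.2)/2 = 8.2 ft; q_4 = 3.14 × 1.49 × 8.2 = 38.36 ft³/s
w_5 = (31.6 − 21.3)/2 = 5.15 ft; q_5 = 1.55 × 0.34 × 5.15 = 2.714 ft³/s
Q = Σ qᵢ = 96.86 ft³/s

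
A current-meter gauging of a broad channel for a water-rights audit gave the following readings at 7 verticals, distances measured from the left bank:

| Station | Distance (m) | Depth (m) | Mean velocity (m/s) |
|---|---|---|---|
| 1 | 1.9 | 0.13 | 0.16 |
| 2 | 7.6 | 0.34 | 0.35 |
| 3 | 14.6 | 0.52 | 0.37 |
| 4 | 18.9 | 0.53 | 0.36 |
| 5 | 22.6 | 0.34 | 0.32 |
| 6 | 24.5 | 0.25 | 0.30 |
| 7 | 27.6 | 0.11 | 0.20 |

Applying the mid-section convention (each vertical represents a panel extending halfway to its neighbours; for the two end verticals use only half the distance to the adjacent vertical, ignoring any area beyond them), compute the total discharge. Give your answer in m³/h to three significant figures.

w_1 = (7.6 − 1.9)/2 = 2.85 m; q_1 = 0.16 × 0.13 × 2.85 = 0.05928 m³/s
w_2 = (14.6 − 1.9)/2 = 6.35 m; q_2 = 0.35 × 0.34 × 6.35 = 0.7557 m³/s
w_3 = (18.9 − 7.6)/2 = 5.65 m; q_3 = 0.37 × 0.52 × 5.65 = 1.087 m³/s
w_4 = (22.6 − 14.6)/2 = 4 m; q_4 = 0.36 × 0.53 × 4 = 0.7632 m³/s
w_5 = (24.5 − 18.9)/2 = 2.8 m; q_5 = 0.32 × 0.34 × 2.8 = 0.3046 m³/s
w_6 = (27.6 − 22.6)/2 = 2.5 m; q_6 = 0.30 × 0.25 × 2.5 = 0.1875 m³/s
w_7 = (27.6 − 24.5)/2 = 1.55 m; q_7 = 0.20 × 0.11 × 1.55 = 0.03410 m³/s
Q = Σ qᵢ = 3.191 m³/s
= 3.191 × 3600 = 11490 m³/h

11500 m³/h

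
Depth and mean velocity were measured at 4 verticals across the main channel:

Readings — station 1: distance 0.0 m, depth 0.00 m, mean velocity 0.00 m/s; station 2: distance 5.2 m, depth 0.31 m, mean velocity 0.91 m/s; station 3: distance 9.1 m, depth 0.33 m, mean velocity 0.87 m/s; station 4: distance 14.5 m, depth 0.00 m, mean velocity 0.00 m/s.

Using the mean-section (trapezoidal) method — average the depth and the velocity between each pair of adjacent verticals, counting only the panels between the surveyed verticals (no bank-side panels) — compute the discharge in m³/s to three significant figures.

Panel 1-2: Δb = 5.2 m, d̄ = (0.00+0.31)/2 = 0.155, v̄ = (0.00+0.91)/2 = 0.455 → q = 5.2×0.155×0.455 = 0.3667 m³/s
Panel 2-3: Δb = 3.9 m, d̄ = (0.31+0.33)/2 = 0.32, v̄ = (0.91+0.87)/2 = 0.89 → q = 3.9×0.32×0.89 = 1.111 m³/s
Panel 3-4: Δb = 5.4 m, d̄ = (0.33+0.00)/2 = 0.165, v̄ = (0.87+0.00)/2 = 0.435 → q = 5.4×0.165×0.435 = 0.3876 m³/s
Q = Σ q = 1.865 m³/s

1.87 m³/s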